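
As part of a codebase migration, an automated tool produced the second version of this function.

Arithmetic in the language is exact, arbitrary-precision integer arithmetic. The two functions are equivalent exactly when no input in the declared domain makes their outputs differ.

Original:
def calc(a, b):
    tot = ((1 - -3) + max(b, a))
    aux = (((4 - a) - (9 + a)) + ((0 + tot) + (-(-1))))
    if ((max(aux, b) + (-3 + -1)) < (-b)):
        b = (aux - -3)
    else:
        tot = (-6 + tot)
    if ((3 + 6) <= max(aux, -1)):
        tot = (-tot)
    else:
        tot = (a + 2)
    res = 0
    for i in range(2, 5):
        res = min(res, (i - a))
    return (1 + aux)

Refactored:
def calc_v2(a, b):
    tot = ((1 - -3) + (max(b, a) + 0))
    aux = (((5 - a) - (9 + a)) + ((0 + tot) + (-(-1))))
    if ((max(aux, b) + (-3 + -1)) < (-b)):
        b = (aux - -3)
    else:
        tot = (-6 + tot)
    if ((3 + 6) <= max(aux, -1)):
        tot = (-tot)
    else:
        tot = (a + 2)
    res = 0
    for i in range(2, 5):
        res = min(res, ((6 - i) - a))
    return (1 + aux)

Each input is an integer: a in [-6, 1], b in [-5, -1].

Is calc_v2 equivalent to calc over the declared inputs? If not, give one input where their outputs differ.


Consider the input a=-6, b=-5.
calc: tot = -1; aux = 7; ((max(aux, b) + (-3 + -1)) < (-b)) -> true; b = 10; ((3 + 6) <= max(aux, -1)) -> false; tot = -4; res = 0; [i=2]; res = 0; [i=3]; res = 0; [i=4]; res = 0; return 8
calc_v2: tot = -1; aux = 8; ((max(aux, b) + (-3 + -1)) < (-b)) -> true; b = 11; ((3 + 6) <= max(aux, -1)) -> false; tot = -4; res = 0; [i=2]; res = 0; [i=3]; res = 0; [i=4]; res = 0; return 9
8 != 9, so the rewrite changes behavior.
verdict: not equivalent; witness: a=-6, b=-5


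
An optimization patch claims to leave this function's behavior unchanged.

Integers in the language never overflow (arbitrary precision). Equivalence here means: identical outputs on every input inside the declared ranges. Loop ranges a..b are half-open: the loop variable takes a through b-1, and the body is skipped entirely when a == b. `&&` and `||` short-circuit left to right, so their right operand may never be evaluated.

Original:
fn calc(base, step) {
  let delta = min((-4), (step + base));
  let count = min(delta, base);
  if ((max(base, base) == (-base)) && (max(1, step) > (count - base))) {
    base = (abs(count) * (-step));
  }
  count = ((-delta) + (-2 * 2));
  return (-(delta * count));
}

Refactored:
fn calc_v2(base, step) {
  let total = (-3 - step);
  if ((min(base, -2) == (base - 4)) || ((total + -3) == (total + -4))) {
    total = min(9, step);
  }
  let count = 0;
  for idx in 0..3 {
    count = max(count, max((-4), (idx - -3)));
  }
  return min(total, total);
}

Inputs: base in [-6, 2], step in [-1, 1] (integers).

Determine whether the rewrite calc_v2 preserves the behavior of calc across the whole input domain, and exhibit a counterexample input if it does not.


On input base=-6, step=-1, calc returns 21 while calc_v2 returns -2.
verdict: not equivalent; witness: base=-6, step=-1


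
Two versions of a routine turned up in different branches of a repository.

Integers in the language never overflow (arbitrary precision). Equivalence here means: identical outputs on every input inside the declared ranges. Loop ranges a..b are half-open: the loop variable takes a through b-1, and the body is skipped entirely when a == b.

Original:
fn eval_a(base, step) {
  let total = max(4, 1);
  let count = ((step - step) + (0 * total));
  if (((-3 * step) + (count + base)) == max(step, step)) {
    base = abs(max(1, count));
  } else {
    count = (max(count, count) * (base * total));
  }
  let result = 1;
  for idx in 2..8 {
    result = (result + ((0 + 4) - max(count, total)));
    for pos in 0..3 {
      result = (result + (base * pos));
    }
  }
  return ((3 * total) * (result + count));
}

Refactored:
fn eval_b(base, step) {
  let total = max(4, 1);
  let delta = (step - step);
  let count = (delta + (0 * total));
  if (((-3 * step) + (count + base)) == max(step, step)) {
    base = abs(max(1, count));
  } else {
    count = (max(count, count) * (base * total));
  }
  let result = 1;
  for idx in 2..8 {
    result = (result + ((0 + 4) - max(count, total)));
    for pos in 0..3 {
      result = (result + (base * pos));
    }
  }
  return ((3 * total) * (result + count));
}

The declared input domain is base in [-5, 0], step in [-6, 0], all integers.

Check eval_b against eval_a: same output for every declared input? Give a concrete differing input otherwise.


Behavior is preserved: although local variable names differ; and statement counts differ, the outputs never diverge.
As a probe, take base=-1, step=-5: eval_a runs total becomes 4; next count becomes 0; next (((-3 * step) + (count + base)) == max(step, step)) evaluates to false; next count becomes 0; next result becomes 1; next at idx=2:; next result becomes 1; next at pos=0:; next result becomes 1; next at pos=1:; next result becomes 0; next at pos=2:; next result becomes -2; next at idx=3:; next result becomes -2; next at pos=0:; next result becomes -2; next at pos=1:; next result becomes -3; next at pos=2:; next result becomes -5; next at idx=4:; next result becomes -5; next at pos=0:; next result becomes -5; next at pos=1:; next result becomes -6; next at pos=2:; next result becomes -8; next at idx=5:; next result becomes -8; next at pos=0:; next result becomes -8; next at pos=1:; next result becomes -9; next at pos=2:; next result becomes -11; next at idx=6:; next result becomes -11; next at pos=0:; next result becomes -11; next at pos=1:; next result becomes -12; next at pos=2:; next result becomes -14; next at idx=7:; next result becomes -14; next at pos=0:; next result becomes -14; next at pos=1:; next result becomes -15; next at pos=2:; next result becomes -17; next final value -204; eval_b runs total becomes 4; next delta becomes 0; next count becomes 0; next (((-3 * step) + (count + base)) == max(step, step)) evaluates to false; next count becomes 0; next result becomes 1; next at idx=2:; next result becomes 1; next at pos=0:; next result becomes 1; next at pos=1:; next result becomes 0; next at pos=2:; next result becomes -2; next at idx=3:; next result becomes -2; next at pos=0:; next result becomes -2; next at pos=1:; next result becomes -3; next at pos=2:; next result becomes -5; next at idx=4:; next result becomes -5; next at pos=0:; next result becomes -5; next at pos=1:; next result becomes -6; next at pos=2:; next result becomes -8; next at idx=5:; next result becomes -8; next at pos=0:; next result becomes -8; next at pos=1:; next result becomes -9; next at pos=2:; next result becomes -11; next at idx=6:; next result becomes -11; next at pos=0:; next result becomes -11; next at pos=1:; next result becomes -12; next at pos=2:; next result becomes -14; next at idx=7:; next result becomes -14; next at pos=0:; next result becomes -14; next at pos=1:; next result becomes -15; next at pos=2:; next result becomes -17; next final value -204; both end at -204.
Sweeping the whole domain (42 inputs) finds no disagreement.
verdict: equivalent


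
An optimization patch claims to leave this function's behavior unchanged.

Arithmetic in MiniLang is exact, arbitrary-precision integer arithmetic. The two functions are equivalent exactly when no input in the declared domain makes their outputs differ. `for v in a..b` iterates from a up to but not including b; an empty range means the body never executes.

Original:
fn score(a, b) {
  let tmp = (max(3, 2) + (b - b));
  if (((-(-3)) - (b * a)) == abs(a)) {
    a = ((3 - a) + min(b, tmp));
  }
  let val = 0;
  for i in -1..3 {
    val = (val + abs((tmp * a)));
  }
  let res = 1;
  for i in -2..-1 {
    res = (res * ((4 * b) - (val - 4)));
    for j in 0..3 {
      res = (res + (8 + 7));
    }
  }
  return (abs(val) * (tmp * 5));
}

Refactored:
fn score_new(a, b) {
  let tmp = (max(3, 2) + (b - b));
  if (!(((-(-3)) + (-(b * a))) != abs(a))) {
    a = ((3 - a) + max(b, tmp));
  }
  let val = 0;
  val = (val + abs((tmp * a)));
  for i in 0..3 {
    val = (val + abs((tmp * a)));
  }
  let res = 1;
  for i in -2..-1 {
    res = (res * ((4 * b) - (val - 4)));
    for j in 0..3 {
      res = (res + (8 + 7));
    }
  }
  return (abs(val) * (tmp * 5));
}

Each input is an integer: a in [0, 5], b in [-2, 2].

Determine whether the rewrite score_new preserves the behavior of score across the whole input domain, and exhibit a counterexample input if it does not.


There is a counterexample at a=1, b=2: 720 on one side, 900 on the other.
score: tmp := 3 | (((-(-3)) - (b * a)) == abs(a)): true | a := 4 | val := 0 | iter i=-1: | val := 12 | iter i=0: | val := 24 | iter i=1: | val := 36 | iter i=2: | val := 48 | res := 1 | iter i=-2: | res := -36 | iter j=0: | res := -21 | iter j=1: | res := -6 | iter j=2: | res := 9 | result 720
score_new: tmp := 3 | (!(((-(-3)) + (-(b * a))) != abs(a))): true | a := 5 | val := 0 | val := 15 | iter i=0: | val := 30 | iter i=1: | val := 45 | iter i=2: | val := 60 | res := 1 | iter i=-2: | res := -48 | iter j=0: | res := -33 | iter j=1: | res := -18 | iter j=2: | res := -3 | result 900
verdict: not equivalent; witness: a=1, b=2


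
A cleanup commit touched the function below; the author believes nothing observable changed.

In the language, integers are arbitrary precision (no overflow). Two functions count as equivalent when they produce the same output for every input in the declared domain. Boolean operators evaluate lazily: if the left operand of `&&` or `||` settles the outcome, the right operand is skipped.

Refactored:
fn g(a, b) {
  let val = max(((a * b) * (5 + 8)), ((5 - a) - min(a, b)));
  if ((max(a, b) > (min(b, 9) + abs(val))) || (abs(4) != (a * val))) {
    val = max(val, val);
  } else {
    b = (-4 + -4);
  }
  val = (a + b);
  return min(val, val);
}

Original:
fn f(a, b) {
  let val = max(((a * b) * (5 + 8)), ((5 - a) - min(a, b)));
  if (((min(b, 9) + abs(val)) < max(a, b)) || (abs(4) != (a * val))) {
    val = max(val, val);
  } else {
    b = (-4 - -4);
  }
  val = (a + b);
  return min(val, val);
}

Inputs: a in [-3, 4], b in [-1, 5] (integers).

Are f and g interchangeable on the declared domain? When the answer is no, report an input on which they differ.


On input a=1, b=0, f returns 1 while g returns -7.
verdict: not equivalent; witness: a=1, b=0


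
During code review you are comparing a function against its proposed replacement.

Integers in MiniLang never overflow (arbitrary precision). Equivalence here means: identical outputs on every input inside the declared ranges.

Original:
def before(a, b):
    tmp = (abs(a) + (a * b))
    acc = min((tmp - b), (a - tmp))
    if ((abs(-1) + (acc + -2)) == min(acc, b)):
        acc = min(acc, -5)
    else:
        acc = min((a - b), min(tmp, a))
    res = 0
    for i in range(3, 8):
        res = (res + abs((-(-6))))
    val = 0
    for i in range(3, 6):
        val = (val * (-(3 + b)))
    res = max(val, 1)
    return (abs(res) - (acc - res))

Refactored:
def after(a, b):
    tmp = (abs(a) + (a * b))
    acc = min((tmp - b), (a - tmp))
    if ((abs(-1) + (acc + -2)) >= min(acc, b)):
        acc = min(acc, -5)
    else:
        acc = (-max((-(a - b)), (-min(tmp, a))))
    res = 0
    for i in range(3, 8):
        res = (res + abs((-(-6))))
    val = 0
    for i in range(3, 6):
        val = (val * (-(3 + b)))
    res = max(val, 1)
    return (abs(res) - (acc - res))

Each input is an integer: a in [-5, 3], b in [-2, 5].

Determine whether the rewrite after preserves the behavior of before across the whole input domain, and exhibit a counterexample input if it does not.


Run the pair on a=0, b=-2.
before: tmp=0, then acc=0, then ((abs(-1) + (acc + -2)) == min(acc, b)) is false, then acc=0, then res=0, then (i=3), then res=6, then (i=4), then res=12, then (i=5), then res=18, then (i=6), then res=24, then (i=7), then res=30, then val=0, then (i=3), then val=0, then (i=4), then val=0, then (i=5), then val=0, then res=1, then returns 2
after: tmp=0, then acc=0, then ((abs(-1) + (acc + -2)) >= min(acc, b)) is true, then acc=-5, then res=0, then (i=3), then res=6, then (i=4), then res=12, then (i=5), then res=18, then (i=6), then res=24, then (i=7), then res=30, then val=0, then (i=3), then val=0, then (i=4), then val=0, then (i=5), then val=0, then res=1, then returns 7
2 vs 7 — the two versions disagree here.
verdict: not equivalent; witness: a=0, b=-2


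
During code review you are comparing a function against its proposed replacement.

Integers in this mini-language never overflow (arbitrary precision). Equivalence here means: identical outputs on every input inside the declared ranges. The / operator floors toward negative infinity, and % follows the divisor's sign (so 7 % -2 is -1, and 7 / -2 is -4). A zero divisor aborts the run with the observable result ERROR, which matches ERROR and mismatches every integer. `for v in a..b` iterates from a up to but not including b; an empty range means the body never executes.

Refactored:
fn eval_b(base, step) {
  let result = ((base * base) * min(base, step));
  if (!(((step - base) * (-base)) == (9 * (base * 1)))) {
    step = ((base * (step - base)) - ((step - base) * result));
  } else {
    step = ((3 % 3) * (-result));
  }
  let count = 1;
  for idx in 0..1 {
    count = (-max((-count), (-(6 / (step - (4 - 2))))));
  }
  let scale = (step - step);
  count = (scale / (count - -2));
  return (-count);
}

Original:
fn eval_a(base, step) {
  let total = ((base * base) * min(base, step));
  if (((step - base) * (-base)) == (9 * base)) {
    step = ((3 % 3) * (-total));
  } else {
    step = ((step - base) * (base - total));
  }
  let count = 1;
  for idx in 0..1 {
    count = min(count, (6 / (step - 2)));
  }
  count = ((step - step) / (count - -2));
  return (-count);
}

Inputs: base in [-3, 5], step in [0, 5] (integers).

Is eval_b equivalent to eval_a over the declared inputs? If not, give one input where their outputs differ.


Although local variable names differ; constant usage differs; statement counts differ; min/max/abs usage differs; arithmetic usage differs; boolean connective usage differs, 54/54 inputs agree.
verdict: equivalent


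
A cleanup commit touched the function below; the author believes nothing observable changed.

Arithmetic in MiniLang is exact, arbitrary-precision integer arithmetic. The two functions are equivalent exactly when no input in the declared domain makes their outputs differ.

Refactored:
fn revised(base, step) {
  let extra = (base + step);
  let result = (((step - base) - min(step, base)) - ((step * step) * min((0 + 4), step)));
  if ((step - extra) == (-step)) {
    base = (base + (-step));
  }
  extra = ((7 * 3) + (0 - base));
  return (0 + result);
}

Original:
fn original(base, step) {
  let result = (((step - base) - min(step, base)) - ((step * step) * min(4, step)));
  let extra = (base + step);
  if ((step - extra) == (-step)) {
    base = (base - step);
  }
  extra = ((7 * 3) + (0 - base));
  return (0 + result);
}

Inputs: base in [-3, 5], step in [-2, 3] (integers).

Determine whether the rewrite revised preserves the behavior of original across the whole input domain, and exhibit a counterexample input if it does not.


Reading the diff, among the changes: arithmetic usage differs, constant usage differs.
Spot check at base=-2, step=1 — original: result becomes 4; next extra becomes -1; next ((step - extra) == (-step)) evaluates to false; next extra becomes 23; next final value 4. revised: extra becomes -1; next result becomes 4; next ((step - extra) == (-step)) evaluates to false; next extra becomes 23; next final value 4. Both give 4.
Across all 54 domain points the two functions coincide.
verdict: equivalent


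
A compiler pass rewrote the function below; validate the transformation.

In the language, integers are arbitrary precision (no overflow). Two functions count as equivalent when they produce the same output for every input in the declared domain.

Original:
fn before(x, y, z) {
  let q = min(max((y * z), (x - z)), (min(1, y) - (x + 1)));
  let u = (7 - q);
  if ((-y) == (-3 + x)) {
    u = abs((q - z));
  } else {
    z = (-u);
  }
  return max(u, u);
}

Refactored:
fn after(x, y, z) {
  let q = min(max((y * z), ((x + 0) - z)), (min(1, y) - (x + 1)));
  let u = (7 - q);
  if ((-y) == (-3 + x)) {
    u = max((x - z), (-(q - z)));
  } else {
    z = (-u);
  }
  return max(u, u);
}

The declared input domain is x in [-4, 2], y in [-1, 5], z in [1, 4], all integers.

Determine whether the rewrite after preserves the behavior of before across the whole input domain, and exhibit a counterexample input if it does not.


The rewrite breaks on x=-2, y=5, z=1, where the results are 1 and -1.
before: q = 2; u = 5; ((-y) == (-3 + x)) -> true; u = 1; return 1
after: q = 2; u = 5; ((-y) == (-3 + x)) -> true; u = -1; return -1
verdict: not equivalent; witness: x=-2, y=5, z=1


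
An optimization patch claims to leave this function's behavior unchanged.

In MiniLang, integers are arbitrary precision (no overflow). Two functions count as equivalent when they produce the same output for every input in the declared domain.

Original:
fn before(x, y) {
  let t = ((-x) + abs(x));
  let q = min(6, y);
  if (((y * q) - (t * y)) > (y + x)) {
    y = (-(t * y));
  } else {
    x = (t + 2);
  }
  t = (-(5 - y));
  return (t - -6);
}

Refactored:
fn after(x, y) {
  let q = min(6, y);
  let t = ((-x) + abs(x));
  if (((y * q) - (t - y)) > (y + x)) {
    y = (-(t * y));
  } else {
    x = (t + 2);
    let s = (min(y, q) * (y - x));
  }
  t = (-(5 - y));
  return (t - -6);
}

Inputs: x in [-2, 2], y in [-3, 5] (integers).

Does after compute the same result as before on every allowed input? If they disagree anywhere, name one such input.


Run the pair on x=-2, y=-1.
before: t becomes 4; next q becomes -1; next (((y * q) - (t * y)) > (y + x)) evaluates to true; next y becomes 4; next t becomes -1; next final value 5
after: q becomes -1; next t becomes 4; next (((y * q) - (t - y)) > (y + x)) evaluates to false; next x becomes 6; next s becomes 7; next t becomes -6; next final value 0
5 vs 0 — the two versions disagree here.
verdict: not equivalent; witness: x=-2, y=-1


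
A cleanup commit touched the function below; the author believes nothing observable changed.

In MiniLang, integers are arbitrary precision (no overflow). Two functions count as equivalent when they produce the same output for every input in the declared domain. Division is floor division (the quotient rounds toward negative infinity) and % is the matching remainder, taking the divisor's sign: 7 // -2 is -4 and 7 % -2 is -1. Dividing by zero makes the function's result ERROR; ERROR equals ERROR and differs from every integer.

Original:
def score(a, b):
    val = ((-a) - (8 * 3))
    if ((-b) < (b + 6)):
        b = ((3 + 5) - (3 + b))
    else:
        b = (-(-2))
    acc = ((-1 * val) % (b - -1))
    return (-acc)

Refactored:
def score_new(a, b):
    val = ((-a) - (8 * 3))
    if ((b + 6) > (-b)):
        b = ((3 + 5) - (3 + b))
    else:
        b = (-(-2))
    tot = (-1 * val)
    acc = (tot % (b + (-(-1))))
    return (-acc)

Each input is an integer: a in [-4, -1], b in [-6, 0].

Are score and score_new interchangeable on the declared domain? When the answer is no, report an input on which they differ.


Equivalent — the differences include statement counts differ, and comparison usage differs, and arithmetic usage differs, and local variable names differ, yet no declared input distinguishes the two.
One worked example (a=-1, b=-4) — score: val := -23 | ((-b) < (b + 6)): false | b := 2 | acc := 2 | result -2; score_new: val := -23 | ((b + 6) > (-b)): false | b := 2 | tot := 23 | acc := 2 | result -2; agreement on -2.
Across all 28 domain points the two functions coincide.
verdict: equivalent


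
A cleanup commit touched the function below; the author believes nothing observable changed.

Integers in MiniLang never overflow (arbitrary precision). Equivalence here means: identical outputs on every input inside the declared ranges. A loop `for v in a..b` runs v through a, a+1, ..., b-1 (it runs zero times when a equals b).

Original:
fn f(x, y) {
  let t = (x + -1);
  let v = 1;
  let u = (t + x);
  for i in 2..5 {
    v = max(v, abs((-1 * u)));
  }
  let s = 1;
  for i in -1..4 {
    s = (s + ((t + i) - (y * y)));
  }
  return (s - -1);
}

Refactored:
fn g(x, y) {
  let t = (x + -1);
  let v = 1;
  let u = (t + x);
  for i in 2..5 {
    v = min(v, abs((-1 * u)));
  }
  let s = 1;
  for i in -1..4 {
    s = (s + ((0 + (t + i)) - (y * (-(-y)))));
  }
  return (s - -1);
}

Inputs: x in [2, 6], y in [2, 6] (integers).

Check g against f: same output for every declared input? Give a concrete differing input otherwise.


The edit looks behavioral (`max(v, abs((-1 * u)))` became `min(v, abs((-1 * u)))`), but over these ranges it never changes the outcome.
Spot check at x=6, y=6 — f: t := 5 | v := 1 | u := 11 | iter i=2: | v := 11 | iter i=3: | v := 11 | iter i=4: | v := 11 | s := 1 | iter i=-1: | s := -31 | iter i=0: | s := -62 | iter i=1: | s := -92 | iter i=2: | s := -121 | iter i=3: | s := -149 | result -148. g: t := 5 | v := 1 | u := 11 | iter i=2: | v := 1 | iter i=3: | v := 1 | iter i=4: | v := 1 | s := 1 | iter i=-1: | s := -31 | iter i=0: | s := -62 | iter i=1: | s := -92 | iter i=2: | s := -121 | iter i=3: | s := -149 | result -148. Both give -148.
Sweeping the whole domain (25 inputs) finds no disagreement.
verdict: equivalent


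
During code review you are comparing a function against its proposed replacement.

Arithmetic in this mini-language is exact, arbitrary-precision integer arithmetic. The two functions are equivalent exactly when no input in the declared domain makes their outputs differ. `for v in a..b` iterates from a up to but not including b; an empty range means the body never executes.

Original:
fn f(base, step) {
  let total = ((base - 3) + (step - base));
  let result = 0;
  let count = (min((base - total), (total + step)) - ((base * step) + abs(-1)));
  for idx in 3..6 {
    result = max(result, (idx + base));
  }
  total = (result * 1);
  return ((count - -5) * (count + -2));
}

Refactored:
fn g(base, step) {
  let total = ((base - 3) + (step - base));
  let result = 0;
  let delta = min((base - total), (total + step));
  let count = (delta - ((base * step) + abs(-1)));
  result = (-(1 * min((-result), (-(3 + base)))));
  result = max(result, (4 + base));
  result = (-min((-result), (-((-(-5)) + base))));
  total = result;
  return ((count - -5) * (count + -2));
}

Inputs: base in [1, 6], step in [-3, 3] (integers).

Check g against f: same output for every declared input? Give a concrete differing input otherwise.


The two are interchangeable: local variable names differ, and min/max/abs usage differs, and arithmetic usage differs, and statement counts differ, and constant usage differs, and loop structure differs, and every declared input agrees.
Spot check at base=4, step=-2 — f: total := -5 | result := 0 | count := 0 | iter idx=3: | result := 7 | iter idx=4: | result := 8 | iter idx=5: | result := 9 | total := 9 | result -10. g: total := -5 | result := 0 | delta := -7 | count := 0 | result := 7 | result := 8 | result := 9 | total := 9 | result -10. Both give -10.
Every one of the 42 inputs gives matching results.
verdict: equivalent


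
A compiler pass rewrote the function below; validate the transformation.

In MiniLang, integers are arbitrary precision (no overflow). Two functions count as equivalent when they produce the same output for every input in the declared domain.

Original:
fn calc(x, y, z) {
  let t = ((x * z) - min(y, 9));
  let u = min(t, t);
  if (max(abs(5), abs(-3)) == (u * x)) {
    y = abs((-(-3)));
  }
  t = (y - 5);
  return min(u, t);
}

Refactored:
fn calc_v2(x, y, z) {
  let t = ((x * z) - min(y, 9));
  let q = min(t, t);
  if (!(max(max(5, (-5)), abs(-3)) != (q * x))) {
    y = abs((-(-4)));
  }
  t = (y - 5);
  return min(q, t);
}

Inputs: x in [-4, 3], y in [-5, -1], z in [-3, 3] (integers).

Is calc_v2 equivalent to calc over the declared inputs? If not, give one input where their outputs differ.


On input x=1, y=-5, z=0, calc returns -2 while calc_v2 returns -1.
verdict: not equivalent; witness: x=1, y=-5, z=0


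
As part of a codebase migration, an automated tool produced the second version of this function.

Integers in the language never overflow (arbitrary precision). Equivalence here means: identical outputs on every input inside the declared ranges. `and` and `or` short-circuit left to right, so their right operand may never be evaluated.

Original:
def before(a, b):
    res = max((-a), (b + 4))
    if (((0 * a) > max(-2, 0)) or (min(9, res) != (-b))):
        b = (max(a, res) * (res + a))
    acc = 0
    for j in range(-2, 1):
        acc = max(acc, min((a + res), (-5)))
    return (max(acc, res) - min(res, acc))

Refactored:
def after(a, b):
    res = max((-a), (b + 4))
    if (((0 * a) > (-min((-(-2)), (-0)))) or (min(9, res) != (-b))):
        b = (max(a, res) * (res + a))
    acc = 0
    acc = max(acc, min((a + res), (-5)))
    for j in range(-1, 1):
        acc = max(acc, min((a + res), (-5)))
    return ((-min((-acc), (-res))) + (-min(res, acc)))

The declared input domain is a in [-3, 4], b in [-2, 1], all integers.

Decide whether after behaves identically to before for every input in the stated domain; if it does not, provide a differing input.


Comparing the listings, the differences include: min/max/abs usage differs; also statement counts differ; also constant usage differs; also arithmetic usage differs; also loop structure differs.
Tracing a=0, b=0: before: res becomes 4; next (((0 * a) > max(-2, 0)) or (min(9, res) != (-b))) evaluates to true; next b becomes 16; next acc becomes 0; next at j=-2:; next acc becomes 0; next at j=-1:; next acc becomes 0; next at j=0:; next acc becomes 0; next final value 4 | after: res becomes 4; next (((0 * a) > (-min((-(-2)), (-0)))) or (min(9, res) != (-b))) evaluates to true; next b becomes 16; next acc becomes 0; next acc becomes 0; next at j=-1:; next acc becomes 0; next at j=0:; next acc becomes 0; next final value 4 — matching result 4.
An exhaustive pass over the 32 declared inputs shows identical outputs.
verdict: equivalent


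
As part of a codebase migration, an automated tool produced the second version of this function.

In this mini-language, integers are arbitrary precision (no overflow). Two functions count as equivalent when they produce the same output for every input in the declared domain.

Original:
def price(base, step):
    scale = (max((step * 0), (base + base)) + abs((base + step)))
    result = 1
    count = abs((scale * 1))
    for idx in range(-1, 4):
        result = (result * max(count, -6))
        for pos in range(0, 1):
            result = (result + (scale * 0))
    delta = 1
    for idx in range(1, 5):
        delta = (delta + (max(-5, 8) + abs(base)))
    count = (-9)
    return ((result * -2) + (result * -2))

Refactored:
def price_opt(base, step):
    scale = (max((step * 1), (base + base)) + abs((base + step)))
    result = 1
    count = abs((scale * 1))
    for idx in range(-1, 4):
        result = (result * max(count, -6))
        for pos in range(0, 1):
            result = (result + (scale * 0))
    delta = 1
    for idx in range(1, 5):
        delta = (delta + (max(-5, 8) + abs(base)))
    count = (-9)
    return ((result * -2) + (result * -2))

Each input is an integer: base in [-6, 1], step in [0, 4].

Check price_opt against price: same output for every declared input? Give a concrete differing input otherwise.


Not equivalent: base=-6, step=1 separates them (-12500 vs -31104).
price: scale := 5 | result := 1 | count := 5 | iter idx=-1: | result := 5 | iter pos=0: | result := 5 | iter idx=0: | result := 25 | iter pos=0: | result := 25 | iter idx=1: | result := 125 | iter pos=0: | result := 125 | iter idx=2: | result := 625 | iter pos=0: | result := 625 | iter idx=3: | result := 3125 | iter pos=0: | result := 3125 | delta := 1 | iter idx=1: | delta := 15 | iter idx=2: | delta := 29 | iter idx=3: | delta := 43 | iter idx=4: | delta := 57 | count := -9 | result -12500
price_opt: scale := 6 | result := 1 | count := 6 | iter idx=-1: | result := 6 | iter pos=0: | result := 6 | iter idx=0: | result := 36 | iter pos=0: | result := 36 | iter idx=1: | result := 216 | iter pos=0: | result := 216 | iter idx=2: | result := 1296 | iter pos=0: | result := 1296 | iter idx=3: | result := 7776 | iter pos=0: | result := 7776 | delta := 1 | iter idx=1: | delta := 15 | iter idx=2: | delta := 29 | iter idx=3: | delta := 43 | iter idx=4: | delta := 57 | count := -9 | result -31104
verdict: not equivalent; witness: base=-6, step=1


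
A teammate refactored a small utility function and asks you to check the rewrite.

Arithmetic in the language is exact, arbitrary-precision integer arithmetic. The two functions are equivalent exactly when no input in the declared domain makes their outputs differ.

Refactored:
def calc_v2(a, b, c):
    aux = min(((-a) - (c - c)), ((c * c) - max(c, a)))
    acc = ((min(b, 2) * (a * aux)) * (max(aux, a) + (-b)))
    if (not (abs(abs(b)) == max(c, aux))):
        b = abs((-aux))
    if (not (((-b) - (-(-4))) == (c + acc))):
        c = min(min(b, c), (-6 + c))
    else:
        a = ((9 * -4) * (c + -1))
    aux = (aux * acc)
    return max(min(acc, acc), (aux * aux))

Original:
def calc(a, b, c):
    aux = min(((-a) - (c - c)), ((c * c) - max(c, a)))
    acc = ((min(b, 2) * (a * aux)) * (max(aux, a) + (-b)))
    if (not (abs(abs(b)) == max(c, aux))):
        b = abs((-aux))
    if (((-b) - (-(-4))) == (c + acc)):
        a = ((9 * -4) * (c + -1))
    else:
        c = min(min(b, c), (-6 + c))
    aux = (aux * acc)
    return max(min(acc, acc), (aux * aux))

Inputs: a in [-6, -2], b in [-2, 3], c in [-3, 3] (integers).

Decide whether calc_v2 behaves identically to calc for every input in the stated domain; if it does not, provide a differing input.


Equivalent — the differences include boolean connective usage differs, yet no declared input distinguishes the two.
Tracing a=-2, b=0, c=-3: calc: aux := 2 | acc := 0 | (not (abs(abs(b)) == max(c, aux))): true | b := 2 | (((-b) - (-(-4))) == (c + acc)): false | c := -9 | aux := 0 | result 0 | calc_v2: aux := 2 | acc := 0 | (not (abs(abs(b)) == max(c, aux))): true | b := 2 | (not (((-b) - (-(-4))) == (c + acc))): true | c := -9 | aux := 0 | result 0 — matching result 0.
Across all 210 domain points the two functions coincide.
verdict: equivalent


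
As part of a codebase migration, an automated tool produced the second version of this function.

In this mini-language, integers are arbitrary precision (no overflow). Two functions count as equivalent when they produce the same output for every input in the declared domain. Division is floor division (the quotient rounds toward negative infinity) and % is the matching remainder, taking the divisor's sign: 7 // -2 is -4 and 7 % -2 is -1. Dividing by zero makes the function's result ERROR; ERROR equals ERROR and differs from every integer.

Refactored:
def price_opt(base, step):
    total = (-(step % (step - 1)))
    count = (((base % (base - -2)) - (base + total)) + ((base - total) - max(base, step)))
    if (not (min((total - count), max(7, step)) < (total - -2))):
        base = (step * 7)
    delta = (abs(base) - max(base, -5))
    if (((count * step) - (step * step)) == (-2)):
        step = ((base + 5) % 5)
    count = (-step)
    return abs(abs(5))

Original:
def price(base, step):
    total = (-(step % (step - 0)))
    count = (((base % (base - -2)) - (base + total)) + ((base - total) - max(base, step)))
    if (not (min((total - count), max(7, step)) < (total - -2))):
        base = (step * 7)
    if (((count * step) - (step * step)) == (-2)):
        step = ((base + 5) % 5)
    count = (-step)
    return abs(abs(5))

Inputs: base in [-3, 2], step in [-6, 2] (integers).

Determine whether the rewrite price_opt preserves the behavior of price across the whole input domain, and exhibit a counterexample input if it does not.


Input base=-3, step=0: ERROR from price versus 5 from price_opt.
verdict: not equivalent; witness: base=-3, step=0


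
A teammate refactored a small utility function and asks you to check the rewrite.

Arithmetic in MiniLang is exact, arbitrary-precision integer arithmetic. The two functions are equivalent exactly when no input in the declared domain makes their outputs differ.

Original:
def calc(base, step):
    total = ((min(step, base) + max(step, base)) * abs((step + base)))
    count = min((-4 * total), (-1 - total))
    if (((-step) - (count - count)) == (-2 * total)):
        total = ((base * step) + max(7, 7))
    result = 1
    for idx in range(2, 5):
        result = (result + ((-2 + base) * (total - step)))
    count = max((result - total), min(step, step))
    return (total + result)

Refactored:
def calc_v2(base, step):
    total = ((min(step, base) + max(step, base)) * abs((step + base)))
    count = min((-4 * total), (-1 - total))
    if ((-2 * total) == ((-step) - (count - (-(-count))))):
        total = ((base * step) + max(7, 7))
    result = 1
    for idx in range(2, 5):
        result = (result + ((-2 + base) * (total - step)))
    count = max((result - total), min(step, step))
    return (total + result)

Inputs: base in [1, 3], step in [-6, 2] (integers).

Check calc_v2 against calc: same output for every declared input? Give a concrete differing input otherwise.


The two are interchangeable: same computation, different form, and every declared input agrees.
One worked example (base=1, step=-1) — calc: total=0, then count=-1, then (((-step) - (count - count)) == (-2 * total)) is false, then result=1, then (idx=2), then result=0, then (idx=3), then result=-1, then (idx=4), then result=-2, then count=-1, then returns -2; calc_v2: total=0, then count=-1, then ((-2 * total) == ((-step) - (count - (-(-count))))) is false, then result=1, then (idx=2), then result=0, then (idx=3), then result=-1, then (idx=4), then result=-2, then count=-1, then returns -2; agreement on -2.
An exhaustive pass over the 27 declared inputs shows identical outputs.
verdict: equivalent


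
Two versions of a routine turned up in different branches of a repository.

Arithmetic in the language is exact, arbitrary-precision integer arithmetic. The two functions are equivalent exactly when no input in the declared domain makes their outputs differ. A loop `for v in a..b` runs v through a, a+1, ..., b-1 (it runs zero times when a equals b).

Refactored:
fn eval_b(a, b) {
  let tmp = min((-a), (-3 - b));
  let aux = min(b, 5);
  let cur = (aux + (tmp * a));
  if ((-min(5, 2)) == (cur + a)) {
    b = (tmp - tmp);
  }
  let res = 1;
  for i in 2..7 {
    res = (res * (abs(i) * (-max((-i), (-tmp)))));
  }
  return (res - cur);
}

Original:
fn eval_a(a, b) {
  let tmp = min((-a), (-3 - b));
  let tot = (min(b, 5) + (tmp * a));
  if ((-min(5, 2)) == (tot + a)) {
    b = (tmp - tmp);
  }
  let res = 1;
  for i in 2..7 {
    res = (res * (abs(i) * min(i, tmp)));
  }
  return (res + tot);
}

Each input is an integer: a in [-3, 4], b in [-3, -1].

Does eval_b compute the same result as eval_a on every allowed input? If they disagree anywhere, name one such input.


Take a=-3, b=-3.
eval_a: tmp := 0 | tot := -3 | ((-min(5, 2)) == (tot + a)): false | res := 1 | iter i=2: | res := 0 | iter i=3: | res := 0 | iter i=4: | res := 0 | iter i=5: | res := 0 | iter i=6: | res := 0 | result -3
eval_b: tmp := 0 | aux := -3 | cur := -3 | ((-min(5, 2)) == (cur + a)): false | res := 1 | iter i=2: | res := 0 | iter i=3: | res := 0 | iter i=4: | res := 0 | iter i=5: | res := 0 | iter i=6: | res := 0 | result 3
-3 and 3 differ, so these are not the same function on this domain.
verdict: not equivalent; witness: a=-3, b=-3


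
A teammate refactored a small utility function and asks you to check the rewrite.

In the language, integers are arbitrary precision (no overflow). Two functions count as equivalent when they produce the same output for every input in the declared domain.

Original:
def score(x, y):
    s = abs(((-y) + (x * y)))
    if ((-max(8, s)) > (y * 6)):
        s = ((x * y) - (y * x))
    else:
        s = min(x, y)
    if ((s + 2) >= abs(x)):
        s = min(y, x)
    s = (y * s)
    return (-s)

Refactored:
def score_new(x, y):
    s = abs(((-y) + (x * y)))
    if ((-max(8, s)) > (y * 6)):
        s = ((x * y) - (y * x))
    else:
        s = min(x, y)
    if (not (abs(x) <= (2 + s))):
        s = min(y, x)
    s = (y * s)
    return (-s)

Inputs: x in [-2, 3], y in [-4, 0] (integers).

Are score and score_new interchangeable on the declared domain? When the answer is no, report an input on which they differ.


Not equivalent: x=-2, y=-4 separates them (-16 vs 0).
score: s becomes 12; next ((-max(8, s)) > (y * 6)) evaluates to true; next s becomes 0; next ((s + 2) >= abs(x)) evaluates to true; next s becomes -4; next s becomes 16; next final value -16
score_new: s becomes 12; next ((-max(8, s)) > (y * 6)) evaluates to true; next s becomes 0; next (not (abs(x) <= (2 + s))) evaluates to false; next s becomes 0; next final value 0
verdict: not equivalent; witness: x=-2, y=-4


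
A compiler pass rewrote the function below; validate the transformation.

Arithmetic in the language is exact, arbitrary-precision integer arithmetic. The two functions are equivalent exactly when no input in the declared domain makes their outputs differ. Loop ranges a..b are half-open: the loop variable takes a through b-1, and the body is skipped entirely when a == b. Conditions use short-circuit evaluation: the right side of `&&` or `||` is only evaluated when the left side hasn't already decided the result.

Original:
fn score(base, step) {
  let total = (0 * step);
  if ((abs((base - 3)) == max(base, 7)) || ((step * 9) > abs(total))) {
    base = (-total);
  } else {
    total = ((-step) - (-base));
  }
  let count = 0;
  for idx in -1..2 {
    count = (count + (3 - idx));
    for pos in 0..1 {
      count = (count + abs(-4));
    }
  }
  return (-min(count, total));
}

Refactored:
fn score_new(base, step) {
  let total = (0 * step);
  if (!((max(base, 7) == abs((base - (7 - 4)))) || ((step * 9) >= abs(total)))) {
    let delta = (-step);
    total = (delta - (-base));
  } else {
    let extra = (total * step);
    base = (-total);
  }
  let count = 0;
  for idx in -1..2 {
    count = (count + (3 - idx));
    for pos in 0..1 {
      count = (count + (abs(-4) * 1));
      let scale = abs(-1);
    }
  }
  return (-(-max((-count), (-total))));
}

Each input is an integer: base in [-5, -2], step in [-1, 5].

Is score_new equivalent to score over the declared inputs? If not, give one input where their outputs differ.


Input base=-5, step=0: 5 from score versus 0 from score_new.
verdict: not equivalent; witness: base=-5, step=0


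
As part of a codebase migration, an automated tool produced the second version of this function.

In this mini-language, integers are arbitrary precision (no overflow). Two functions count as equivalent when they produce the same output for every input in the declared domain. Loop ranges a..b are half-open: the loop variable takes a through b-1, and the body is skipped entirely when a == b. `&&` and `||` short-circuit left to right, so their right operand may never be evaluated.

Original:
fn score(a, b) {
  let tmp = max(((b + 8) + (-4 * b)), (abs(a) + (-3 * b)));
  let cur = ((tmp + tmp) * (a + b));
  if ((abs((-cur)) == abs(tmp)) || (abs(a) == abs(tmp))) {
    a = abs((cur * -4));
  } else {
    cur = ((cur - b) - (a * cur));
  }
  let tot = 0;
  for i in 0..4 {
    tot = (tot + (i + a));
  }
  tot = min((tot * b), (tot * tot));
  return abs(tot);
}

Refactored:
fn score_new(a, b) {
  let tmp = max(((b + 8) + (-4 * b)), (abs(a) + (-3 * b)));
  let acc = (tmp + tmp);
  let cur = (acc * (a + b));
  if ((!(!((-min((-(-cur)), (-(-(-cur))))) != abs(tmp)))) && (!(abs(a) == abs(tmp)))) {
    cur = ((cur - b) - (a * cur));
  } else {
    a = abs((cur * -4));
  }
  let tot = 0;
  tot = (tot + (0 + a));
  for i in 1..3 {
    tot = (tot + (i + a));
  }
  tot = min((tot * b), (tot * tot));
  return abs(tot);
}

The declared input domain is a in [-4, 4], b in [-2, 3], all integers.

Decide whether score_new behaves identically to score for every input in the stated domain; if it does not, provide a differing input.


These are not equivalent — on a=-4, b=-2 the outputs split (20 vs 18).
score: tmp becomes 14; next cur becomes -168; next ((abs((-cur)) == abs(tmp)) || (abs(a) == abs(tmp))) evaluates to false; next cur becomes -838; next tot becomes 0; next at i=0:; next tot becomes -4; next at i=1:; next tot becomes -7; next at i=2:; next tot becomes -9; next at i=3:; next tot becomes -10; next tot becomes 20; next final value 20
score_new: tmp becomes 14; next acc becomes 28; next cur becomes -168; next ((!(!((-min((-(-cur)), (-(-(-cur))))) != abs(tmp)))) && (!(abs(a) == abs(tmp)))) evaluates to true; next cur becomes -838; next tot becomes 0; next tot becomes -4; next at i=1:; next tot becomes -7; next at i=2:; next tot becomes -9; next tot becomes 18; next final value 18
verdict: not equivalent; witness: a=-4, b=-2
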